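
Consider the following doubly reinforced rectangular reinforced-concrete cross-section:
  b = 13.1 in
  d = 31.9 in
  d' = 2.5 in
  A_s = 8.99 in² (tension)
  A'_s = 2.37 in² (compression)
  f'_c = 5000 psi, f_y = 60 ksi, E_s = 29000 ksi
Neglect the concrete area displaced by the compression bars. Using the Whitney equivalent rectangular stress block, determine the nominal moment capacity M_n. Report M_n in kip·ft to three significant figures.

M_n ≈ 1290 kip·ft

Assume both steels yield.
a = (A_s − A'_s) f_y/(0.85 f'_c b) = (8.99 − 2.37) × 60/(0.85 × 5 × 13.1) = 7.134 in.
c = a/β₁ = 7.134/0.8 = 8.918 in; ε'_s = 0.003(c − d')/c = 0.0022 ≥ ε_y = 0.0021, so the compression steel yields.
M_n = (A_s − A'_s) f_y (d − a/2) + A'_s f_y (d − d') = 397.2 × (31.9 − 3.567) + 142.2 × (31.9 − 2.5) = 11253.9 + 4180.7 = 15434.6 kip·in = 15434.6/12 = 1286.22 kip·ft.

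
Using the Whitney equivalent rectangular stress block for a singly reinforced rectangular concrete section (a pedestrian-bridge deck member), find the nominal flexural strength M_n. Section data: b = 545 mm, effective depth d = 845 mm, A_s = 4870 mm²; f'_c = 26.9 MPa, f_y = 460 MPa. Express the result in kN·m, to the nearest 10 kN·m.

T = A_s f_y = 4870 × 460 = 2240200 N = 2240.2 kN.
From C = T: a = T/(0.85 f'_c b) = 2240200/(0.85 × 26.9 × 545) = 179.77 mm.
M_n = T(d − a/2) = 2240.2 kN × (845 − 89.885) mm = 1691.61 kN·m.

M_n ≈ 1690 kN·m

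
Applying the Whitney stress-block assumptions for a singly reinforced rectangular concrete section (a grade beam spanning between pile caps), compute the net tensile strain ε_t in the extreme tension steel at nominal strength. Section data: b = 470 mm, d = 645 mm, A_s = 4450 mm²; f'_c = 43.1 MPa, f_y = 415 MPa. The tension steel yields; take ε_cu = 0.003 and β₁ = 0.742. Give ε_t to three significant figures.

a = A_s f_y/(0.85 f'_c b) = 107.25 mm.
β₁ = 0.742, so c = a/β₁ = 107.25/0.742 = 144.54 mm.
From the linear strain diagram with ε_cu = 0.003: ε_t = 0.003 (d − c)/c = 0.003 × (645 − 144.54)/144.54 = 0.0104.
Since ε_t ≥ 0.005, the section is tension-controlled.

ε_t ≈ 0.0104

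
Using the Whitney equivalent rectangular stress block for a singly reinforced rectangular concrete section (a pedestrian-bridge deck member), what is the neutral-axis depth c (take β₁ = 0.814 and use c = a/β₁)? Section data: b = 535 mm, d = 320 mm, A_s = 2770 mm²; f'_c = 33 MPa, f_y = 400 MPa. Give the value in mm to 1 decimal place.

c ≈ 90.7 mm

T = A_s f_y = 2770 × 400 = 1108000 N = 1108 kN.
Setting C = 0.85 f'_c a b equal to T: a = 1108000/(0.85 × 33 × 535) = 73.833 mm.
With β₁ = 0.814, c = a/β₁ = 73.833/0.814 = 90.7 mm.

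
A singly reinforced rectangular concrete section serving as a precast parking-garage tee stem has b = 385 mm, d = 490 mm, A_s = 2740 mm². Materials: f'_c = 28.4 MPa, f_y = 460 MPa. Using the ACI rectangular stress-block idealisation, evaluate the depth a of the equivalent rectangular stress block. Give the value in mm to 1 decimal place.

a ≈ 135.6 mm

T = A_s f_y = 2740 × 460 = 1260400 N = 1260.4 kN.
Setting C = 0.85 f'_c a b equal to T: a = 1260400/(0.85 × 28.4 × 385) = 135.6 mm.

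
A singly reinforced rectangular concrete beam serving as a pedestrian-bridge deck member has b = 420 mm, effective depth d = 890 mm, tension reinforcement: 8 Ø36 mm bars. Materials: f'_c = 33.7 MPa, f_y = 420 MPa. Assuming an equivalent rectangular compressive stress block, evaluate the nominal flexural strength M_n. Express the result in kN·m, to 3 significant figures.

M_n ≈ 2560 kN·m

A_s = 8 × 1018 = 8144 mm².
T = A_s f_y = 8144 × 420 = 3420480 N = 3420.48 kN.
From C = T: a = T/(0.85 f'_c b) = 3420480/(0.85 × 33.7 × 420) = 284.31 mm.
M_n = T(d − a/2) = 3420.48 kN × (890 − 142.155) mm = 2557.99 kN·m.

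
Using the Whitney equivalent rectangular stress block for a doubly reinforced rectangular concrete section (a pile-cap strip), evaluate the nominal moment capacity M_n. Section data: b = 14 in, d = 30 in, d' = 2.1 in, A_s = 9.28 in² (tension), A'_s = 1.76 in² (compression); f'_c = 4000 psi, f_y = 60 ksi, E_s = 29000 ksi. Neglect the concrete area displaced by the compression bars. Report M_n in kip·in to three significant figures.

M_n ≈ 14300 kip·in

Assume both steels yield.
a = (A_s − A'_s) f_y/(0.85 f'_c b) = (9.28 − 1.76) × 60/(0.85 × 4 × 14) = 9.479 in.
c = a/β₁ = 9.479/0.85 = 11.152 in; ε'_s = 0.003(c − d')/c = 0.0024 ≥ ε_y = 0.0021, so the compression steel yields.
M_n = (A_s − A'_s) f_y (d − a/2) + A'_s f_y (d − d') = 451.2 × (30 − 4.7395) + 105.6 × (30 − 2.1) = 11397.5 + 2946.2 = 14343.7 kip·in.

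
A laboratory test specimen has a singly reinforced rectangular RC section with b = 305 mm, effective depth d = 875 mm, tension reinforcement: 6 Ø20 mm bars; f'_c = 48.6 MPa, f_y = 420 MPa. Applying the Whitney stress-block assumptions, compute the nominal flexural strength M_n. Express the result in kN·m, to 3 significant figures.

M_n ≈ 668 kN·m

A_s = 6 × 314 = 1884 mm².
T = A_s f_y = 1884 × 420 = 791280 N = 791.28 kN.
From C = T: a = T/(0.85 f'_c b) = 791280/(0.85 × 48.6 × 305) = 62.80 mm.
M_n = T(d − a/2) = 791.28 kN × (875 − 31.4) mm = 667.52 kN·m.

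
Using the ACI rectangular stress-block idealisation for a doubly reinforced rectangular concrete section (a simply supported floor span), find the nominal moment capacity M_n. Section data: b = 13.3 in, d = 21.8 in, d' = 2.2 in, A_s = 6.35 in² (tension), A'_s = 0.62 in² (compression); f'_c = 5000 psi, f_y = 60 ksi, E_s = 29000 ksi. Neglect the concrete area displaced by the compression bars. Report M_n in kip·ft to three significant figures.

M_n ≈ 598 kip·ft

Assume both steels yield.
a = (A_s − A'_s) f_y/(0.85 f'_c b) = (6.35 − 0.62) × 60/(0.85 × 5 × 13.3) = 6.082 in.
c = a/β₁ = 6.082/0.8 = 7.603 in; ε'_s = 0.003(c − d')/c = 0.0021 ≥ ε_y = 0.0021, so the compression steel yields.
M_n = (A_s − A'_s) f_y (d − a/2) + A'_s f_y (d − d') = 343.8 × (21.8 − 3.041) + 37.2 × (21.8 − 2.2) = 6449.3 + 729.1 = 7178.4 kip·in = 7178.4/12 = 598.20 kip·ft.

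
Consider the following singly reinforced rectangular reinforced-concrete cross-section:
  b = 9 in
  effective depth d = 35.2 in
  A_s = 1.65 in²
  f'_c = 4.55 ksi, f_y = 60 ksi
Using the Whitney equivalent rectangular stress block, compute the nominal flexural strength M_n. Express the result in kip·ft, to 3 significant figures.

M_n ≈ 279 kip·ft

T = A_s f_y = 1.65 × 60 = 99 kips.
a = T/(0.85 f'_c b) = 99/(0.85 × 4.55 × 9) = 2.844 in.
M_n = T(d − a/2) = 99 × (35.2 − 1.422) = 3344.0 kip·in = 3344.0/12 = 278.67 kip·ft.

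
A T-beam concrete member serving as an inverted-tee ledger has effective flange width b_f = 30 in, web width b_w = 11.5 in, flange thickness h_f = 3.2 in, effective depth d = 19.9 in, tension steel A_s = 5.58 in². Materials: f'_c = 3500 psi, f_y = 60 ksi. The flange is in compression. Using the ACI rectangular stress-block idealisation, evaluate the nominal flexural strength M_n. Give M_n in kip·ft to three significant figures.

M_n ≈ 501 kip·ft

Tension: T = A_s f_y = 5.58 × 60 = 334.8 kips.
Try a within the flange: a = T/(0.85 f'_c b_f) = 334.8/(0.85 × 3.5 × 30) = 3.751 in.
a = 3.751 > h_f = 3.2 in: the block extends into the web. Split into flange-overhang and web parts.
C_f = 0.85 f'_c (b_f − b_w) h_f = 0.85 × 3.5 × (30 − 11.5) × 3.2 = 176.1 kips.
Remaining web compression depth: a_w = (T − C_f)/(0.85 f'_c b_w) = (334.8 − 176.1)/(0.85 × 3.5 × 11.5) = 4.639 in.
M_n = C_f(d − h_f/2) + (T − C_f)(d − a_w/2) = 176.1 × (19.9 − 1.6) + 158.7 × (19.9 − 2.3195) = 3222.6 + 2790.0 = 6012.6 kip·in.
M_n = 6012.6/12 = 501.05 kip·ft.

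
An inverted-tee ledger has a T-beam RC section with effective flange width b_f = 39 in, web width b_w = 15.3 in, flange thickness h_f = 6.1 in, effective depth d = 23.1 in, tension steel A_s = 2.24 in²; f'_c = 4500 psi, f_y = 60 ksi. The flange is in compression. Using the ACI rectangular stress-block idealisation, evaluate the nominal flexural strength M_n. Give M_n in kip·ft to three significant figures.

Tension: T = A_s f_y = 2.24 × 60 = 134.4 kips.
Try a within the flange: a = T/(0.85 f'_c b_f) = 134.4/(0.85 × 4.5 × 39) = 0.901 in.
Since a = 0.901 ≤ h_f = 6.1 in, the stress block lies entirely in the flange; analyse as a rectangular beam of width b_f.
M_n = T(d − a/2) = 134.4 × (23.1 − 0.4505) = 3044.1 kip·in.
M_n = 3044.1/12 = 253.68 kip·ft.

M_n ≈ 254 kip·ft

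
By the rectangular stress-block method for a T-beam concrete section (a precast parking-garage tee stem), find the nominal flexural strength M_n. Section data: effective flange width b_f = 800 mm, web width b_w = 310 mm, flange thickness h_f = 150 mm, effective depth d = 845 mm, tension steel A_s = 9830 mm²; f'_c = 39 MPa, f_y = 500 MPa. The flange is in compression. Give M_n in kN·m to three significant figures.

Tension: T = A_s f_y = 9830 × 500 = 4915000 N.
Try a within the flange: a = T/(0.85 f'_c b_f) = 4915000/(0.85 × 39 × 800) = 185.33 mm.
a = 185.33 > h_f = 150 mm: the block extends into the web. Split into flange-overhang and web parts.
C_f = 0.85 f'_c (b_f − b_w) h_f = 0.85 × 39 × (800 − 310) × 150 = 2436525 N.
Remaining web compression depth: a_w = (T − C_f)/(0.85 f'_c b_w) = (4915000 − 2436525)/(0.85 × 39 × 310) = 241.18 mm.
M_n = C_f(d − h_f/2) + (T − C_f)(d − a_w/2) = 2436525 × (845 − 75) + 2478475 × (845 − 120.59) = 1876.12 + 1795.43 = 3671.55 × 10⁶ N·mm.
M_n = 3671.55 kN·m.

M_n ≈ 3670 kN·m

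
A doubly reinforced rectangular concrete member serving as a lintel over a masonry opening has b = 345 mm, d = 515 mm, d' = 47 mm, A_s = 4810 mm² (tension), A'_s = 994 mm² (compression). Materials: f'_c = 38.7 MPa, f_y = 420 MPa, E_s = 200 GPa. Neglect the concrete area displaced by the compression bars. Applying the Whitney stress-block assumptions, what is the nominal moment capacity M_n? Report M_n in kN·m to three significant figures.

Assume both tension and compression steel yield.
Net tension couple steel: A_s − A'_s = 3816 mm².
a = (A_s − A'_s) f_y / (0.85 f'_c b) = 1602720/(0.85 × 38.7 × 345) = 141.22 mm.
c = a/β₁ = 141.22/0.774 = 182.45 mm; ε'_s = 0.003(c − d')/c = 0.0022 ≥ f_y/E_s = 0.0021, so compression steel does yield.
M_n = (A_s − A'_s) f_y (d − a/2) + A'_s f_y (d − d') = [1602720 × (515 − 70.61) + 417480 × (515 − 47)] × 10⁻⁶ = 712.23 + 195.38 = 907.61 kN·m.

M_n ≈ 908 kN·m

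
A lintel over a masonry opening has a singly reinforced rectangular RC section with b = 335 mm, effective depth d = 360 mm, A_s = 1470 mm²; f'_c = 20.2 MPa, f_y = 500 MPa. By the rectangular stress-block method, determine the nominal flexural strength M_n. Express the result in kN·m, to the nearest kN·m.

T = A_s f_y = 1470 × 500 = 735000 N = 735 kN.
From C = T: a = T/(0.85 f'_c b) = 735000/(0.85 × 20.2 × 335) = 127.78 mm.
M_n = T(d − a/2) = 735 kN × (360 − 63.89) mm = 217.64 kN·m.

M_n ≈ 218 kN·m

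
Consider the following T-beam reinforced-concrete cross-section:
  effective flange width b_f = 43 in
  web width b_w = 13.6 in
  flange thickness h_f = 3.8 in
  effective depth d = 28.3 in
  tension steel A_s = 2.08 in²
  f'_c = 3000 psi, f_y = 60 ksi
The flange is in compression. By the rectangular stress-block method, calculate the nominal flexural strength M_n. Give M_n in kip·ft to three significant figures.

Tension: T = A_s f_y = 2.08 × 60 = 124.8 kips.
Try a within the flange: a = T/(0.85 f'_c b_f) = 124.8/(0.85 × 3 × 43) = 1.138 in.
Since a = 1.138 ≤ h_f = 3.8 in, the stress block lies entirely in the flange; analyse as a rectangular beam of width b_f.
M_n = T(d − a/2) = 124.8 × (28.3 − 0.569) = 3460.8 kip·in.
M_n = 3460.8/12 = 288.40 kip·ft.

M_n ≈ 288 kip·ft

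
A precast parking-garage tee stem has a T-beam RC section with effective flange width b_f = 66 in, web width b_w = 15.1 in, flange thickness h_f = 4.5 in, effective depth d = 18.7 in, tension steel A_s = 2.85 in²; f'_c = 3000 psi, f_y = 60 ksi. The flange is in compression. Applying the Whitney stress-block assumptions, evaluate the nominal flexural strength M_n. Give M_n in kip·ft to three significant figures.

M_n ≈ 259 kip·ft

Tension: T = A_s f_y = 2.85 × 60 = 171 kips.
Try a within the flange: a = T/(0.85 f'_c b_f) = 171/(0.85 × 3 × 66) = 1.016 in.
Since a = 1.016 ≤ h_f = 4.5 in, the stress block lies entirely in the flange; analyse as a rectangular beam of width b_f.
M_n = T(d − a/2) = 171 × (18.7 − 0.508) = 3110.8 kip·in.
M_n = 3110.8/12 = 259.23 kip·ft.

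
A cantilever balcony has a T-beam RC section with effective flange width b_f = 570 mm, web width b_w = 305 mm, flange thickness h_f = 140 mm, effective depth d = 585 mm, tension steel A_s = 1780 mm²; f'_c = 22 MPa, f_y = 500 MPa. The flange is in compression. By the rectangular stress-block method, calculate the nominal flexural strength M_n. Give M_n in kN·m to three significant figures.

Tension: T = A_s f_y = 1780 × 500 = 890000 N.
Try a within the flange: a = T/(0.85 f'_c b_f) = 890000/(0.85 × 22 × 570) = 83.50 mm.
Since a = 83.50 ≤ h_f = 140 mm, the stress block lies entirely in the flange; analyse as a rectangular beam of width b_f.
M_n = T(d − a/2) = 890000 × (585 − 41.75) = 483.49 × 10⁶ N·mm.
M_n = 483.49 kN·m.

M_n ≈ 483 kN·m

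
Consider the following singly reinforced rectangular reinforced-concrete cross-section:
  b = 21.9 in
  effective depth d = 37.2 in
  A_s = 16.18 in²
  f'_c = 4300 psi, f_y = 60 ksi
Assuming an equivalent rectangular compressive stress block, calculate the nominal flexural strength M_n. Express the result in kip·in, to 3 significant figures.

M_n ≈ 30200 kip·in

T = A_s f_y = 16.18 × 60 = 970.8 kips.
a = T/(0.85 f'_c b) = 970.8/(0.85 × 4.3 × 21.9) = 12.128 in.
M_n = T(d − a/2) = 970.8 × (37.2 − 6.064) = 30226.8 kip·in.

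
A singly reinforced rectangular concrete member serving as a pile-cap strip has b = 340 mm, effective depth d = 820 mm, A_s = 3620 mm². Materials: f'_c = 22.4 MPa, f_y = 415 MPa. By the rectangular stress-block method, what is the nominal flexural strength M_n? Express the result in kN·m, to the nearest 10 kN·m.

M_n ≈ 1060 kN·m

T = A_s f_y = 3620 × 415 = 1502300 N = 1502.3 kN.
From C = T: a = T/(0.85 f'_c b) = 1502300/(0.85 × 22.4 × 340) = 232.07 mm.
M_n = T(d − a/2) = 1502.3 kN × (820 − 116.035) mm = 1057.57 kN·m.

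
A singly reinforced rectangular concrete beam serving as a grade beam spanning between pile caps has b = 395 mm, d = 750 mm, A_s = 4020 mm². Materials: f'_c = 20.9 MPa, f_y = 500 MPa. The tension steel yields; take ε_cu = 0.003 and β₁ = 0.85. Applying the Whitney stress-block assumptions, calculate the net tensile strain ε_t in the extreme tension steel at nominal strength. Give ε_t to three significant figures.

a = A_s f_y/(0.85 f'_c b) = 286.44 mm.
β₁ = 0.85, so c = a/β₁ = 286.44/0.85 = 336.99 mm.
From the linear strain diagram with ε_cu = 0.003: ε_t = 0.003 (d − c)/c = 0.003 × (750 − 336.99)/336.99 = 0.00368.
ε_t < 0.004 — the section is over-reinforced for flexure under ACI limits.

ε_t ≈ 0.00368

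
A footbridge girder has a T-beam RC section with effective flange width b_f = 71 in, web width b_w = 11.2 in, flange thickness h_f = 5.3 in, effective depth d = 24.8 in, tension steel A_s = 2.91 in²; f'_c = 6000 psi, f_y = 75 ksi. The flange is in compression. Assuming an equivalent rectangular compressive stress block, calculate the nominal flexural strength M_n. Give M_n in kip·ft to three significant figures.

Tension: T = A_s f_y = 2.91 × 75 = 218.25 kips.
Try a within the flange: a = T/(0.85 f'_c b_f) = 218.25/(0.85 × 6 × 71) = 0.603 in.
Since a = 0.603 ≤ h_f = 5.3 in, the stress block lies entirely in the flange; analyse as a rectangular beam of width b_f.
M_n = T(d − a/2) = 218.25 × (24.8 − 0.3015) = 5346.8 kip·in.
M_n = 5346.8/12 = 445.57 kip·ft.

M_n ≈ 446 kip·ft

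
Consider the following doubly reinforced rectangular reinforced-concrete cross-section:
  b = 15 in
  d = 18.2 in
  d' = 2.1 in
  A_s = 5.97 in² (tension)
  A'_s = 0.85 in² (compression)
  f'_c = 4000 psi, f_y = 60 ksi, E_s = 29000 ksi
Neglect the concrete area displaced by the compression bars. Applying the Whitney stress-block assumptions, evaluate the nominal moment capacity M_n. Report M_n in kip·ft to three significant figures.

Assume both steels yield.
a = (A_s − A'_s) f_y/(0.85 f'_c b) = (5.97 − 0.85) × 60/(0.85 × 4 × 15) = 6.024 in.
c = a/β₁ = 6.024/0.85 = 7.087 in; ε'_s = 0.003(c − d')/c = 0.0021 ≥ ε_y = 0.0021, so the compression steel yields.
M_n = (A_s − A'_s) f_y (d − a/2) + A'_s f_y (d − d') = 307.2 × (18.2 − 3.012) + 51 × (18.2 − 2.1) = 4665.8 + 821.1 = 5486.9 kip·in = 5486.9/12 = 457.24 kip·ft.

M_n ≈ 457 kip·ft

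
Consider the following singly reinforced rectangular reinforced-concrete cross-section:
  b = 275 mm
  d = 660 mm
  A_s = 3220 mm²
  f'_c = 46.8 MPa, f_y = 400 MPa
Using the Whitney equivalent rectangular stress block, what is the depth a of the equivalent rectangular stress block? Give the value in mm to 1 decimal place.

a ≈ 117.7 mm

T = A_s f_y = 3220 × 400 = 1288000 N = 1288 kN.
Setting C = 0.85 f'_c a b equal to T: a = 1288000/(0.85 × 46.8 × 275) = 117.7 mm.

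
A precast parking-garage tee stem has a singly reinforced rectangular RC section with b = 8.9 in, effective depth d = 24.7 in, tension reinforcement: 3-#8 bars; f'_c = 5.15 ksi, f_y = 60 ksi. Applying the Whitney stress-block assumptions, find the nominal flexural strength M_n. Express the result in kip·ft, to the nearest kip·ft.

M_n ≈ 271 kip·ft

A_s = 3 × 0.79 = 2.37 in².
T = A_s f_y = 2.37 × 60 = 142.2 kips.
a = T/(0.85 f'_c b) = 142.2/(0.85 × 5.15 × 8.9) = 3.650 in.
M_n = T(d − a/2) = 142.2 × (24.7 − 1.825) = 3252.8 kip·in = 3252.8/12 = 271.07 kip·ft.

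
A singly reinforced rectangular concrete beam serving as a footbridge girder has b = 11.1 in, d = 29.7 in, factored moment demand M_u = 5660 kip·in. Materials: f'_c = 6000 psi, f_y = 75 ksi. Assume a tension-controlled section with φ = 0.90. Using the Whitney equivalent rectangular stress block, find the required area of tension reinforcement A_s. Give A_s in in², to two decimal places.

M_n = M_u/φ = 5660/0.90 = 6288.89 kip·in.
From M_n = 0.85 f'_c a b (d − a/2):
a = d − √(d² − 2M_n/(0.85 f'_c b)) = 29.7 − √(29.7² − 2 × 6288.89/(0.85 × 6 × 11.1)) = 4.011 in.
A_s = 0.85 f'_c a b / f_y = 0.85 × 6 × 4.011 × 11.1 / 75 = 3.028 in².

A_s ≈ 3.03 in²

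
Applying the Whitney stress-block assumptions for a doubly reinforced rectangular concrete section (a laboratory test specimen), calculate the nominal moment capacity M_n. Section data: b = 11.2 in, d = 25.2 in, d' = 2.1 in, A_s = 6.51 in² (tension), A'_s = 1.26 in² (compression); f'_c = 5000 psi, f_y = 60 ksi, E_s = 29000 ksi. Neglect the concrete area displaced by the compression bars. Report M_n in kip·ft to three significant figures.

M_n ≈ 720 kip·ft

Assume both steels yield.
a = (A_s − A'_s) f_y/(0.85 f'_c b) = (6.51 − 1.26) × 60/(0.85 × 5 × 11.2) = 6.618 in.
c = a/β₁ = 6.618/0.8 = 8.273 in; ε'_s = 0.003(c − d')/c = 0.0022 ≥ ε_y = 0.0021, so the compression steel yields.
M_n = (A_s − A'_s) f_y (d − a/2) + A'_s f_y (d − d') = 315 × (25.2 − 3.309) + 75.6 × (25.2 − 2.1) = 6895.7 + 1746.4 = 8642.1 kip·in = 8642.1/12 = 720.18 kip·ft.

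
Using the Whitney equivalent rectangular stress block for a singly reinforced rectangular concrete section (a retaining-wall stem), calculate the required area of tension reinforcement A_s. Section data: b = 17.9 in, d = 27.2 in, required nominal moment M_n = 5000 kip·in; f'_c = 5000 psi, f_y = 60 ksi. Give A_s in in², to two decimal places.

A_s ≈ 3.21 in²

From M_n = 0.85 f'_c a b (d − a/2):
a = d − √(d² − 2M_n/(0.85 f'_c b)) = 27.2 − √(27.2² − 2 × 5000/(0.85 × 5 × 17.9)) = 2.534 in.
A_s = 0.85 f'_c a b / f_y = 0.85 × 5 × 2.534 × 17.9 / 60 = 3.213 in².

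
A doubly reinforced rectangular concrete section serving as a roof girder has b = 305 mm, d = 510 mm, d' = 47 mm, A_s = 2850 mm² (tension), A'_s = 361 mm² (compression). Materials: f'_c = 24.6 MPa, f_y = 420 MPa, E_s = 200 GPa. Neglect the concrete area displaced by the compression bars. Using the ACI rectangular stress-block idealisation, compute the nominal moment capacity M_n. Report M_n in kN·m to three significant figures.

Assume both tension and compression steel yield.
Net tension couple steel: A_s − A'_s = 2489 mm².
a = (A_s − A'_s) f_y / (0.85 f'_c b) = 1045380/(0.85 × 24.6 × 305) = 163.92 mm.
c = a/β₁ = 163.92/0.85 = 192.85 mm; ε'_s = 0.003(c − d')/c = 0.0023 ≥ f_y/E_s = 0.0021, so compression steel does yield.
M_n = (A_s − A'_s) f_y (d − a/2) + A'_s f_y (d − d') = [1045380 × (510 − 81.96) + 151620 × (510 − 47)] × 10⁻⁶ = 447.46 + 70.20 = 517.66 kN·m.

M_n ≈ 518 kN·m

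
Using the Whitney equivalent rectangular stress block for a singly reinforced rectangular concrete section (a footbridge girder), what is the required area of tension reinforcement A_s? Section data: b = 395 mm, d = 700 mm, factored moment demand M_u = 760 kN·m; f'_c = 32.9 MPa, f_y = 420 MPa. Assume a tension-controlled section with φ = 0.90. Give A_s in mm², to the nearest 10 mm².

A_s ≈ 3140 mm²

M_n = M_u/φ = 760/0.90 = 844.444 kN·m.
With M_n = 0.85 f'_c a b (d − a/2), solve the quadratic for a:
a = d − √(d² − 2M_n/(0.85 f'_c b)) = 700 − √(700² − 2 × 844.444×10⁶/(0.85 × 32.9 × 395)) = 119.39 mm.
A_s = 0.85 f'_c a b / f_y = 0.85 × 32.9 × 119.39 × 395 / 420 = 3140.0 mm².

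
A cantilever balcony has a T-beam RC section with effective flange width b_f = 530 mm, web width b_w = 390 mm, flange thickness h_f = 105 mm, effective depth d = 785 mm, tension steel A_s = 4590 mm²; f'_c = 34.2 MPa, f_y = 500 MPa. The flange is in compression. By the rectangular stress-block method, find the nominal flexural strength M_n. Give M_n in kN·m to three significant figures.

M_n ≈ 1630 kN·m

Tension: T = A_s f_y = 4590 × 500 = 2295000 N.
Try a within the flange: a = T/(0.85 f'_c b_f) = 2295000/(0.85 × 34.2 × 530) = 148.96 mm.
a = 148.96 > h_f = 105 mm: the block extends into the web. Split into flange-overhang and web parts.
C_f = 0.85 f'_c (b_f − b_w) h_f = 0.85 × 34.2 × (530 − 390) × 105 = 427329 N.
Remaining web compression depth: a_w = (T − C_f)/(0.85 f'_c b_w) = (2295000 − 427329)/(0.85 × 34.2 × 390) = 164.74 mm.
M_n = C_f(d − h_f/2) + (T − C_f)(d − a_w/2) = 427329 × (785 − 52.5) + 1867671 × (785 − 82.37) = 313.02 + 1312.28 = 1625.30 × 10⁶ N·mm.
M_n = 1625.30 kN·m.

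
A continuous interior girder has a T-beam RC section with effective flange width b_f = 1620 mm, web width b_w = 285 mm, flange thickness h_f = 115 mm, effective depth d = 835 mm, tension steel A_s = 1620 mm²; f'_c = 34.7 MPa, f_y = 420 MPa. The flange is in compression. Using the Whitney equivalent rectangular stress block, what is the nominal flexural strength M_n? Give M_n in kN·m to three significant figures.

M_n ≈ 563 kN·m

Tension: T = A_s f_y = 1620 × 420 = 680400 N.
Try a within the flange: a = T/(0.85 f'_c b_f) = 680400/(0.85 × 34.7 × 1620) = 14.24 mm.
Since a = 14.24 ≤ h_f = 115 mm, the stress block lies entirely in the flange; analyse as a rectangular beam of width b_f.
M_n = T(d − a/2) = 680400 × (835 − 7.12) = 563.29 × 10⁶ N·mm.
M_n = 563.29 kN·m.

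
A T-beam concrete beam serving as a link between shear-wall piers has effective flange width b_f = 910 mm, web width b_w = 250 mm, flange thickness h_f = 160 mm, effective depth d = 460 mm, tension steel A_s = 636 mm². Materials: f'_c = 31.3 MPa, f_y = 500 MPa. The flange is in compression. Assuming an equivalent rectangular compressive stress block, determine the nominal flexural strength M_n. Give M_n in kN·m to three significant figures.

M_n ≈ 144 kN·m

Tension: T = A_s f_y = 636 × 500 = 318000 N.
Try a within the flange: a = T/(0.85 f'_c b_f) = 318000/(0.85 × 31.3 × 910) = 13.13 mm.
Since a = 13.13 ≤ h_f = 160 mm, the stress block lies entirely in the flange; analyse as a rectangular beam of width b_f.
M_n = T(d − a/2) = 318000 × (460 − 6.565) = 144.19 × 10⁶ N·mm.
M_n = 144.19 kN·m.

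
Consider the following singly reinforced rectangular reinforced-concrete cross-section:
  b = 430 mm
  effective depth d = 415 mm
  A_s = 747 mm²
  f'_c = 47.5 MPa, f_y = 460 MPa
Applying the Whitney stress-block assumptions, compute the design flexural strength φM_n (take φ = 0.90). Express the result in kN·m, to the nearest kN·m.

T = A_s f_y = 747 × 460 = 343620 N = 343.62 kN.
From C = T: a = T/(0.85 f'_c b) = 343620/(0.85 × 47.5 × 430) = 19.79 mm.
M_n = T(d − a/2) = 343.62 kN × (415 − 9.895) mm = 139.20 kN·m.
φM_n = 0.90 × 139.20 = 125.28 kN·m.

φM_n ≈ 125 kN·m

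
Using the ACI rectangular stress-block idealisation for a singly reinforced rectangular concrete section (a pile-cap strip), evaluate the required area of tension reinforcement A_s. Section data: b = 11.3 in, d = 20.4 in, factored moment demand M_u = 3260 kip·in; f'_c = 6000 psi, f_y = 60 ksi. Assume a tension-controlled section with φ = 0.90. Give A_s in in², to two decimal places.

A_s ≈ 3.22 in²

M_n = M_u/φ = 3260/0.90 = 3622.22 kip·in.
From M_n = 0.85 f'_c a b (d − a/2):
a = d − √(d² − 2M_n/(0.85 f'_c b)) = 20.4 − √(20.4² − 2 × 3622.22/(0.85 × 6 × 11.3)) = 3.357 in.
A_s = 0.85 f'_c a b / f_y = 0.85 × 6 × 3.357 × 11.3 / 60 = 3.224 in².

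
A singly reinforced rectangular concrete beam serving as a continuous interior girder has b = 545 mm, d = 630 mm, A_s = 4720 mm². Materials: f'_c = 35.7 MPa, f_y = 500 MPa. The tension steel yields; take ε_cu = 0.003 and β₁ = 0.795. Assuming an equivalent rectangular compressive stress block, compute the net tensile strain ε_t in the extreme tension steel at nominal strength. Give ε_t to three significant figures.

ε_t ≈ 0.00753

a = A_s f_y/(0.85 f'_c b) = 142.70 mm.
β₁ = 0.795, so c = a/β₁ = 142.70/0.795 = 179.50 mm.
From the linear strain diagram with ε_cu = 0.003: ε_t = 0.003 (d − c)/c = 0.003 × (630 − 179.50)/179.50 = 0.00753.
Since ε_t ≥ 0.005, the section is tension-controlled.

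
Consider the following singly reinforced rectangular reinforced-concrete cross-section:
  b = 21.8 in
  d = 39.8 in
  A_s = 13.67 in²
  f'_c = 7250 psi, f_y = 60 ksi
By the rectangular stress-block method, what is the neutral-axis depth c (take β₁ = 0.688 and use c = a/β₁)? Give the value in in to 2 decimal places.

c ≈ 8.87 in

T = A_s f_y = 13.67 × 60 = 820.2 kips.
a = T/(0.85 f'_c b) = 820.2/(0.85 × 7.25 × 21.8) = 6.1053 in.
With β₁ = 0.688, c = a/β₁ = 6.1053/0.688 = 8.87 in.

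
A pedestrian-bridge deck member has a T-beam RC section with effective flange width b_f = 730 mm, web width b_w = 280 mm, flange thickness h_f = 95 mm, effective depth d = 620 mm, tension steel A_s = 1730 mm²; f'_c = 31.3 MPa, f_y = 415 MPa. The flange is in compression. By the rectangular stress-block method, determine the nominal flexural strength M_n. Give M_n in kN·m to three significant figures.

Tension: T = A_s f_y = 1730 × 415 = 717950 N.
Try a within the flange: a = T/(0.85 f'_c b_f) = 717950/(0.85 × 31.3 × 730) = 36.97 mm.
Since a = 36.97 ≤ h_f = 95 mm, the stress block lies entirely in the flange; analyse as a rectangular beam of width b_f.
M_n = T(d − a/2) = 717950 × (620 − 18.485) = 431.86 × 10⁶ N·mm.
M_n = 431.86 kN·m.

M_n ≈ 432 kN·m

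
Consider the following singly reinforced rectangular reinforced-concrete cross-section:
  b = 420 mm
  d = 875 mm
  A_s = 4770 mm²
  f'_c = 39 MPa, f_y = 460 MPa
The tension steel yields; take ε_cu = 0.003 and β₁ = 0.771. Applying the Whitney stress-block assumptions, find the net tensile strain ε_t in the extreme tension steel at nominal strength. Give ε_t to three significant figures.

ε_t ≈ 0.00984

a = A_s f_y/(0.85 f'_c b) = 157.60 mm.
β₁ = 0.771, so c = a/β₁ = 157.60/0.771 = 204.41 mm.
From the linear strain diagram with ε_cu = 0.003: ε_t = 0.003 (d − c)/c = 0.003 × (875 − 204.41)/204.41 = 0.00984.
Since ε_t ≥ 0.005, the section is tension-controlled.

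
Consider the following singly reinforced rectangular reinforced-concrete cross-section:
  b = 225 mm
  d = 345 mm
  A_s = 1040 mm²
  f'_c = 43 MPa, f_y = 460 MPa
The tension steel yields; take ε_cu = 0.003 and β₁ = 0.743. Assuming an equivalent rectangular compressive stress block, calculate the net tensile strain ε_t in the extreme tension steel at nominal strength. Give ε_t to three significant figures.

a = A_s f_y/(0.85 f'_c b) = 58.17 mm.
β₁ = 0.743, so c = a/β₁ = 58.17/0.743 = 78.29 mm.
From the linear strain diagram with ε_cu = 0.003: ε_t = 0.003 (d − c)/c = 0.003 × (345 − 78.29)/78.29 = 0.0102.
Since ε_t ≥ 0.005, the section is tension-controlled.

ε_t ≈ 0.0102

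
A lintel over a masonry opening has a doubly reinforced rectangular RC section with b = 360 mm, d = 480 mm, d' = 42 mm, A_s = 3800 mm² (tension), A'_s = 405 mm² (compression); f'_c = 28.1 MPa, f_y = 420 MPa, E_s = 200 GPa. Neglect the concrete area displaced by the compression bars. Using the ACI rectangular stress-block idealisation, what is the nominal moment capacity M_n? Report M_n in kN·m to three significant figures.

Assume both tension and compression steel yield.
Net tension couple steel: A_s − A'_s = 3395 mm².
a = (A_s − A'_s) f_y / (0.85 f'_c b) = 1425900/(0.85 × 28.1 × 360) = 165.83 mm.
c = a/β₁ = 165.83/0.849 = 195.32 mm; ε'_s = 0.003(c − d')/c = 0.0024 ≥ f_y/E_s = 0.0021, so compression steel does yield.
M_n = (A_s − A'_s) f_y (d − a/2) + A'_s f_y (d − d') = [1425900 × (480 − 82.915) + 170100 × (480 − 42)] × 10⁻⁶ = 566.20 + 74.50 = 640.70 kN·m.

M_n ≈ 641 kN·m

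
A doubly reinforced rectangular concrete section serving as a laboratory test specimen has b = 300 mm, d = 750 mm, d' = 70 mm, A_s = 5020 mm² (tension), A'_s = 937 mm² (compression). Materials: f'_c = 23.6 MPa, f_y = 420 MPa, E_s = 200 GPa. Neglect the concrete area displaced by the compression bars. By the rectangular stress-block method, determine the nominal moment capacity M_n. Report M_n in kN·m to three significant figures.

Assume both tension and compression steel yield.
Net tension couple steel: A_s − A'_s = 4083 mm².
a = (A_s − A'_s) f_y / (0.85 f'_c b) = 1714860/(0.85 × 23.6 × 300) = 284.96 mm.
c = a/β₁ = 284.96/0.85 = 335.25 mm; ε'_s = 0.003(c − d')/c = 0.0024 ≥ f_y/E_s = 0.0021, so compression steel does yield.
M_n = (A_s − A'_s) f_y (d − a/2) + A'_s f_y (d − d') = [1714860 × (750 − 142.48) + 393540 × (750 − 70)] × 10⁻⁶ = 1041.81 + 267.61 = 1309.42 kN·m.

M_n ≈ 1310 kN·m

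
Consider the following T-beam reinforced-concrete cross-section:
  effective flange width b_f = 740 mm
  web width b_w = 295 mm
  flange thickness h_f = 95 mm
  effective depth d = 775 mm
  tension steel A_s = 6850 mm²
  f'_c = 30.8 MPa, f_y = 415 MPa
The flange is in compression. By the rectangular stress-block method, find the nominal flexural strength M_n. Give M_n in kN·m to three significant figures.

Tension: T = A_s f_y = 6850 × 415 = 2842750 N.
Try a within the flange: a = T/(0.85 f'_c b_f) = 2842750/(0.85 × 30.8 × 740) = 146.74 mm.
a = 146.74 > h_f = 95 mm: the block extends into the web. Split into flange-overhang and web parts.
C_f = 0.85 f'_c (b_f − b_w) h_f = 0.85 × 30.8 × (740 − 295) × 95 = 1106760 N.
Remaining web compression depth: a_w = (T − C_f)/(0.85 f'_c b_w) = (2842750 − 1106760)/(0.85 × 30.8 × 295) = 224.78 mm.
M_n = C_f(d − h_f/2) + (T − C_f)(d − a_w/2) = 1106760 × (775 − 47.5) + 1735990 × (775 − 112.39) = 805.17 + 1150.28 = 1955.45 × 10⁶ N·mm.
M_n = 1955.45 kN·m.

M_n ≈ 1960 kN·m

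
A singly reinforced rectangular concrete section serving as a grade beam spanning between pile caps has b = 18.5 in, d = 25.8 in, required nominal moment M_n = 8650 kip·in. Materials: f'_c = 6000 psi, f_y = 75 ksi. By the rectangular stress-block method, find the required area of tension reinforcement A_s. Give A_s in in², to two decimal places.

A_s ≈ 4.83 in²

From M_n = 0.85 f'_c a b (d − a/2):
a = d − √(d² − 2M_n/(0.85 f'_c b)) = 25.8 − √(25.8² − 2 × 8650/(0.85 × 6 × 18.5)) = 3.839 in.
A_s = 0.85 f'_c a b / f_y = 0.85 × 6 × 3.839 × 18.5 / 75 = 4.829 in².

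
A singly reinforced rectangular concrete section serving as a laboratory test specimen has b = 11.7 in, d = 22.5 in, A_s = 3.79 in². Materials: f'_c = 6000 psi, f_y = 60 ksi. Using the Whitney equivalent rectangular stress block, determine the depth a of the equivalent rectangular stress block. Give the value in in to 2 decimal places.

a ≈ 3.81 in

T = A_s f_y = 3.79 × 60 = 227.4 kips.
a = T/(0.85 f'_c b) = 227.4/(0.85 × 6 × 11.7) = 3.81 in.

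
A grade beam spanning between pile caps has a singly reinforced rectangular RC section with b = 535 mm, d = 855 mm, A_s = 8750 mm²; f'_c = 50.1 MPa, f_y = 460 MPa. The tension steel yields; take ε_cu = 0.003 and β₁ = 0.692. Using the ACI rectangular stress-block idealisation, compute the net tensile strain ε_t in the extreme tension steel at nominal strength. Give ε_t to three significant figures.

ε_t ≈ 0.00705

a = A_s f_y/(0.85 f'_c b) = 176.67 mm.
β₁ = 0.692, so c = a/β₁ = 176.67/0.692 = 255.30 mm.
From the linear strain diagram with ε_cu = 0.003: ε_t = 0.003 (d − c)/c = 0.003 × (855 − 255.30)/255.30 = 0.00705.
Since ε_t ≥ 0.005, the section is tension-controlled.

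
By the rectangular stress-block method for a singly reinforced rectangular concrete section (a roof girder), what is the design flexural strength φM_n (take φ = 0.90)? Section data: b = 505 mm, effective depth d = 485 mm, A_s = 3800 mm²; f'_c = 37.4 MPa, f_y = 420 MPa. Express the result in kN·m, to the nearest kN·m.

T = A_s f_y = 3800 × 420 = 1596000 N = 1596 kN.
From C = T: a = T/(0.85 f'_c b) = 1596000/(0.85 × 37.4 × 505) = 99.41 mm.
M_n = T(d − a/2) = 1596 kN × (485 − 49.705) mm = 694.73 kN·m.
φM_n = 0.90 × 694.73 = 625.26 kN·m.

φM_n ≈ 625 kN·m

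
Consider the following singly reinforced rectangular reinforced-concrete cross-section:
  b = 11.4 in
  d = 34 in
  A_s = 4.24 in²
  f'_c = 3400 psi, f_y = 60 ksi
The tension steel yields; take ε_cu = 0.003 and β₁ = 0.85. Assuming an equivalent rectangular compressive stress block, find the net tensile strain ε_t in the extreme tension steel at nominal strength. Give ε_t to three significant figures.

a = A_s f_y/(0.85 f'_c b) = 7.722 in.
β₁ = 0.85, so c = a/β₁ = 7.722/0.85 = 9.085 in.
From the linear strain diagram with ε_cu = 0.003: ε_t = 0.003 (d − c)/c = 0.003 × (34 − 9.085)/9.085 = 0.00823.
Since ε_t ≥ 0.005, the section is tension-controlled.

ε_t ≈ 0.00823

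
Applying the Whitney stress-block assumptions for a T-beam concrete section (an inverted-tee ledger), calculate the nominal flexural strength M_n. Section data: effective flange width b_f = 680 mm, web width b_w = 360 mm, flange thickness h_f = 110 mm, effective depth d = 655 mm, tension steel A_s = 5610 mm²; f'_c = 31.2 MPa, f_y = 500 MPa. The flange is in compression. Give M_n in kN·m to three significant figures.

Tension: T = A_s f_y = 5610 × 500 = 2805000 N.
Try a within the flange: a = T/(0.85 f'_c b_f) = 2805000/(0.85 × 31.2 × 680) = 155.54 mm.
a = 155.54 > h_f = 110 mm: the block extends into the web. Split into flange-overhang and web parts.
C_f = 0.85 f'_c (b_f − b_w) h_f = 0.85 × 31.2 × (680 − 360) × 110 = 933504 N.
Remaining web compression depth: a_w = (T − C_f)/(0.85 f'_c b_w) = (2805000 − 933504)/(0.85 × 31.2 × 360) = 196.03 mm.
M_n = C_f(d − h_f/2) + (T − C_f)(d − a_w/2) = 933504 × (655 − 55) + 1871496 × (655 − 98.015) = 560.10 + 1042.40 = 1602.50 × 10⁶ N·mm.
M_n = 1602.50 kN·m.

M_n ≈ 1600 kN·m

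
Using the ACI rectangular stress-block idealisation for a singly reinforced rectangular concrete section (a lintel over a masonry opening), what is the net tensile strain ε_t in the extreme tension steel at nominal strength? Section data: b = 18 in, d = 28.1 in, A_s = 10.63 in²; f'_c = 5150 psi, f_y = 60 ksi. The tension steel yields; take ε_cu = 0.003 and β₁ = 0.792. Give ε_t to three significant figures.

a = A_s f_y/(0.85 f'_c b) = 8.094 in.
β₁ = 0.792, so c = a/β₁ = 8.094/0.792 = 10.220 in.
From the linear strain diagram with ε_cu = 0.003: ε_t = 0.003 (d − c)/c = 0.003 × (28.1 − 10.220)/10.220 = 0.00525.
Since ε_t ≥ 0.005, the section is tension-controlled.

ε_t ≈ 0.00525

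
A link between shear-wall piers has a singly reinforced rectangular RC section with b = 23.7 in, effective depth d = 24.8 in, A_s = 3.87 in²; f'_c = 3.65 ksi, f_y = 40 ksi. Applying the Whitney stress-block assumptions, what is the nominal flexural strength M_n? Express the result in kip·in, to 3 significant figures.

T = A_s f_y = 3.87 × 40 = 154.8 kips.
a = T/(0.85 f'_c b) = 154.8/(0.85 × 3.65 × 23.7) = 2.105 in.
M_n = T(d − a/2) = 154.8 × (24.8 − 1.0525) = 3676.1 kip·in.

M_n ≈ 3680 kip·in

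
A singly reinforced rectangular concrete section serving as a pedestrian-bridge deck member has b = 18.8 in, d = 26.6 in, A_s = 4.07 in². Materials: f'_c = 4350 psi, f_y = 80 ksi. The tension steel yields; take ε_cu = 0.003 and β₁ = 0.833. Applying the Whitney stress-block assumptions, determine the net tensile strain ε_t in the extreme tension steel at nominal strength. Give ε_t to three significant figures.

a = A_s f_y/(0.85 f'_c b) = 4.684 in.
β₁ = 0.833, so c = a/β₁ = 4.684/0.833 = 5.623 in.
From the linear strain diagram with ε_cu = 0.003: ε_t = 0.003 (d − c)/c = 0.003 × (26.6 − 5.623)/5.623 = 0.0112.
Since ε_t ≥ 0.005, the section is tension-controlled.

ε_t ≈ 0.0112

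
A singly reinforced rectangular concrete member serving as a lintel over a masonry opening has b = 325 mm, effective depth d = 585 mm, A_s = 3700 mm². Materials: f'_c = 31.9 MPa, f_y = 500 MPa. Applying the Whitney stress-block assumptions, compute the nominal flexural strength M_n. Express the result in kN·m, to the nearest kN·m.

M_n ≈ 888 kN·m

T = A_s f_y = 3700 × 500 = 1850000 N = 1850 kN.
From C = T: a = T/(0.85 f'_c b) = 1850000/(0.85 × 31.9 × 325) = 209.93 mm.
M_n = T(d − a/2) = 1850 kN × (585 − 104.965) mm = 888.06 kN·m.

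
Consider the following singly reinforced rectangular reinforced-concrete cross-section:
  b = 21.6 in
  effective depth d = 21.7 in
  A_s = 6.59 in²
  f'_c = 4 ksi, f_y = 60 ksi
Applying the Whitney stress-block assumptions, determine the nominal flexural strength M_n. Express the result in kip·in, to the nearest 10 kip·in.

M_n ≈ 7520 kip·in

T = A_s f_y = 6.59 × 60 = 395.4 kips.
a = T/(0.85 f'_c b) = 395.4/(0.85 × 4 × 21.6) = 5.384 in.
M_n = T(d − a/2) = 395.4 × (21.7 − 2.692) = 7515.8 kip·in.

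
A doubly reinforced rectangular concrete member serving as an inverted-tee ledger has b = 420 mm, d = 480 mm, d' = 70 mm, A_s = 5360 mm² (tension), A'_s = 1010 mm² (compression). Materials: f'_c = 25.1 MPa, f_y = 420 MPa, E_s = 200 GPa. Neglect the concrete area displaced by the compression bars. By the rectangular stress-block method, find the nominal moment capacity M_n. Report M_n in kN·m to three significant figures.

M_n ≈ 865 kN·m

Assume both tension and compression steel yield.
Net tension couple steel: A_s − A'_s = 4350 mm².
a = (A_s − A'_s) f_y / (0.85 f'_c b) = 1827000/(0.85 × 25.1 × 420) = 203.89 mm.
c = a/β₁ = 203.89/0.85 = 239.87 mm; ε'_s = 0.003(c − d')/c = 0.0021 ≥ f_y/E_s = 0.0021, so compression steel does yield.
M_n = (A_s − A'_s) f_y (d − a/2) + A'_s f_y (d − d') = [1827000 × (480 − 101.945) + 424200 × (480 − 70)] × 10⁻⁶ = 690.71 + 173.92 = 864.63 kN·m.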